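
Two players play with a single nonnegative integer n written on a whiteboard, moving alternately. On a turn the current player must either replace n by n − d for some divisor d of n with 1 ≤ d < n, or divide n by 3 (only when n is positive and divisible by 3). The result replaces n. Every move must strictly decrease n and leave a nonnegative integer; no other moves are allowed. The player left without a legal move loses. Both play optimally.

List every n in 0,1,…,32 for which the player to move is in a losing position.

0, 1, 4, 7, 9, 11, 13, 15, 17, 19, 23, 25, 28, 31

Work bottom-up. With no move the player to move loses. Otherwise the position is W if at least one move leads to an L position for the opponent, and L if every move leads to a W.
n=0: no move → L
n=1: no move → L
n=2: reaches L-position 1 → W
n=3: reaches L-position 1 → W
n=4: only reaches 2(W), 3(W), all W → L
n=5: reaches L-position 4 → W
n=6: reaches L-position 4 → W
n=7: only reaches 6(W), which is W → L
n=8: reaches L-position 4 → W
n=9: only reaches 3(W), 6(W), 8(W), all W → L
n=10: reaches L-position 9 → W
n=11: only reaches 10(W), which is W → L
n=12: reaches L-position 4 → W
n=13: only reaches 12(W), which is W → L
n=14: reaches L-position 7 → W
n=15: only reaches 5(W), 10(W), 12(W), 14(W), all W → L
n=16: reaches L-position 15 → W
n=17: only reaches 16(W), which is W → L
n=18: reaches L-position 9 → W
n=19: only reaches 18(W), which is W → L
n=20: reaches L-position 15 → W
n=21: reaches L-position 7 → W
n=22: reaches L-position 11 → W
n=23: only reaches 22(W), which is W → L
n=24: reaches L-position 23 → W
n=25: only reaches 20(W), 24(W), all W → L
n=26: reaches L-position 13 → W
n=27: reaches L-position 9 → W
n=28: only reaches 14(W), 21(W), 24(W), 26(W), 27(W), all W → L
n=29: reaches L-position 28 → W
n=30: reaches L-position 15 → W
n=31: only reaches 30(W), which is W → L
n=32: reaches L-position 28 → W
The losing starting values of n are exactly the entries labelled L in this table (14 of them).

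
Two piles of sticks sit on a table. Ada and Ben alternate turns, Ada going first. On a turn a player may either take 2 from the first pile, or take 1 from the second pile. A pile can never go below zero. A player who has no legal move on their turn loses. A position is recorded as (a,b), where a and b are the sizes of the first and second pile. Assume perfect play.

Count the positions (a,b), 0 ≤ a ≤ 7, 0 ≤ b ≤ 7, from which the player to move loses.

Label each position W (a win for the player to move) or L (a loss). A position with no legal move is L; any other position is W exactly when some move reaches an L, and L when every move reaches a W.
Every move lowers a or b (never raises either), so fill the grid row by row in increasing a, and left to right within a row: each cell's successors are then already labelled.
      b=0  b=1  b=2  b=3  b=4  b=5  b=6  b=7
a=0:    L    W    L    W    L    W    L    W
a=1:    L    W    L    W    L    W    L    W
a=2:    W    L    W    L    W    L    W    L
a=3:    W    L    W    L    W    L    W    L
a=4:    L    W    L    W    L    W    L    W
a=5:    L    W    L    W    L    W    L    W
a=6:    W    L    W    L    W    L    W    L
a=7:    W    L    W    L    W    L    W    L
Cells with no legal move (terminal, hence L): (0,0), (1,0).
The remaining L cells, each justified by listing all of its moves:
(0,2): only reaches (0,1)(W), which is W → L
(0,4): only reaches (0,3)(W), which is W → L
(0,6): only reaches (0,5)(W), which is W → L
(1,2): only reaches (1,1)(W), which is W → L
(1,4): only reaches (1,3)(W), which is W → L
(1,6): only reaches (1,5)(W), which is W → L
(2,1): only reaches (0,1)(W), (2,0)(W), all W → L
(2,3): only reaches (0,3)(W), (2,2)(W), all W → L
(2,5): only reaches (0,5)(W), (2,4)(W), all W → L
(2,7): only reaches (0,7)(W), (2,6)(W), all W → L
(3,1): only reaches (1,1)(W), (3,0)(W), all W → L
(3,3): only reaches (1,3)(W), (3,2)(W), all W → L
(3,5): only reaches (1,5)(W), (3,4)(W), all W → L
(3,7): only reaches (1,7)(W), (3,6)(W), all W → L
(4,0): only reaches (2,0)(W), which is W → L
(4,2): only reaches (2,2)(W), (4,1)(W), all W → L
(4,4): only reaches (2,4)(W), (4,3)(W), all W → L
(4,6): only reaches (2,6)(W), (4,5)(W), all W → L
(5,0): only reaches (3,0)(W), which is W → L
(5,2): only reaches (3,2)(W), (5,1)(W), all W → L
(5,4): only reaches (3,4)(W), (5,3)(W), all W → L
(5,6): only reaches (3,6)(W), (5,5)(W), all W → L
(6,1): only reaches (4,1)(W), (6,0)(W), all W → L
(6,3): only reaches (4,3)(W), (6,2)(W), all W → L
(6,5): only reaches (4,5)(W), (6,4)(W), all W → L
(6,7): only reaches (4,7)(W), (6,6)(W), all W → L
(7,1): only reaches (5,1)(W), (7,0)(W), all W → L
(7,3): only reaches (5,3)(W), (7,2)(W), all W → L
(7,5): only reaches (5,5)(W), (7,4)(W), all W → L
(7,7): only reaches (5,7)(W), (7,6)(W), all W → L
Every other cell has at least one move into one of the L cells above, so it is W.
L cells per row: a=0: 4, a=1: 4, a=2: 4, a=3: 4, a=4: 4, a=5: 4, a=6: 4, a=7: 4; total 32.

32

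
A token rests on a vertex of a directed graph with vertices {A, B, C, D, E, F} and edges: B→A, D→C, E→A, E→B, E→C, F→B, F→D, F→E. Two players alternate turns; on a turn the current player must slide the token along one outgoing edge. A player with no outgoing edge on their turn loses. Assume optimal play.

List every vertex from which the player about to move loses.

A, C, F

Compute win/loss labels from the base case upward. A position with no move is L. Any other position is W if it can reach an L in one move, else L.
Every edge goes from a vertex to one that appears earlier in the order A, C, B, E, D, F, so processing vertices in that order labels each vertex after all of its successors.
A: no outgoing edge → L
C: no outgoing edge → L
B: can move to A, which is L ⇒ W
E: can move to C, which is L ⇒ W
D: can move to C, which is L ⇒ W
F: moves to D(W), E(W), B(W); every one is W ⇒ L
The losing starting vertices are exactly the entries labelled L in this table (3 of them).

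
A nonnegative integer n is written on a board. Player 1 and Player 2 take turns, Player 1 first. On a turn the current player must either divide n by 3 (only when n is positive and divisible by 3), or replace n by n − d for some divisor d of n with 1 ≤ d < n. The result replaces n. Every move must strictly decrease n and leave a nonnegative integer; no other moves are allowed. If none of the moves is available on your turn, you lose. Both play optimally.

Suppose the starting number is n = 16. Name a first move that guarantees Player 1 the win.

Move to 15.

Classify positions by backward induction: terminal positions (no move available) are L. From any other position, the mover wins iff some move reaches an L.
n=0: no move → L
n=1: no move → L
n=2: reaches L-position 1 → W
n=3: reaches L-position 1 → W
n=4: only reaches 2(W), 3(W), all W → L
n=5: reaches L-position 4 → W
n=6: reaches L-position 4 → W
n=7: only reaches 6(W), which is W → L
n=8: reaches L-position 4 → W
n=9: only reaches 3(W), 6(W), 8(W), all W → L
n=10: reaches L-position 9 → W
n=11: only reaches 10(W), which is W → L
n=12: reaches L-position 4 → W
n=13: only reaches 12(W), which is W → L
n=14: reaches L-position 7 → W
n=15: only reaches 5(W), 10(W), 12(W), 14(W), all W → L
n=16: reaches L-position 15 → W
From 16, the L positions reachable in one move are: 15.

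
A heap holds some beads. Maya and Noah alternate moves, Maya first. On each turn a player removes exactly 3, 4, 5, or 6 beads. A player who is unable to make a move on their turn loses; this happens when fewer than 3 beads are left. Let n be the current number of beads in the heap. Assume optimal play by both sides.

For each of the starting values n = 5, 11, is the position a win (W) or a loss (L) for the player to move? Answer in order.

Classify positions by backward induction: terminal positions (no move available) are L. From any other position, the mover wins iff some move reaches an L.
n=0: no move → L
n=1: no move → L
n=2: no move → L
n=3: can move to 0, which is L ⇒ W
n=4: can move to 1, which is L ⇒ W
n=5: can move to 2, which is L ⇒ W
n=6: can move to 2, which is L ⇒ W
n=7: can move to 2, which is L ⇒ W
n=8: can move to 2, which is L ⇒ W
n=9: moves to 6(W), 5(W), 4(W), 3(W); every one is W ⇒ L
n=10: moves to 7(W), 6(W), 5(W), 4(W); every one is W ⇒ L
n=11: moves to 8(W), 7(W), 6(W), 5(W); every one is W ⇒ L

5: W, 11: L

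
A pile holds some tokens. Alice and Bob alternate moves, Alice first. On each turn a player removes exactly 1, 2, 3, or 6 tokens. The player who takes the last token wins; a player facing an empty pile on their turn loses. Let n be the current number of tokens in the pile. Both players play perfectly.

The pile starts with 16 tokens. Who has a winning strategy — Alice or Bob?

Classify positions by backward induction: terminal positions (no move available) are L. From any other position, the mover wins iff some move reaches an L.
n=0: no move → L
n=1: →0(L), so W
n=2: →0(L), so W
n=3: →0(L), so W
n=4: →3(W), 2(W), 1(W) — all W, so L
n=5: →4(L), so W
n=6: →4(L), so W
n=7: →4(L), so W
n=8: →7(W), 6(W), 5(W), 2(W) — all W, so L
n=9: →8(L), so W
n=10: →8(L), so W
n=11: →8(L), so W
n=12: →11(W), 10(W), 9(W), 6(W) — all W, so L
n=13: →12(L), so W
n=14: →12(L), so W
n=15: →12(L), so W
n=16: →15(W), 14(W), 13(W), 10(W) — all W, so L
Every move from 16 reaches a W position, so the mover loses.

Bob wins.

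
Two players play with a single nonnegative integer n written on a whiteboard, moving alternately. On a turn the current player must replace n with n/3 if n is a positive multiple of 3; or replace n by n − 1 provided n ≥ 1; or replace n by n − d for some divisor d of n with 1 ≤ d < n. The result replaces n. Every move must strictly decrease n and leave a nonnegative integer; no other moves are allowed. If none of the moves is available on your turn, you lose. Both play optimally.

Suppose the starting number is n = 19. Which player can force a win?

Build the W/L table. Terminal = L. A non-terminal position is W if it has a move to some L; otherwise it is L.
n=0: no move → L
n=1: W (go to 0, an L position)
n=2: L (sole option 1(W) is W)
n=3: W (go to 2, an L position)
n=4: W (go to 2, an L position)
n=5: L (sole option 4(W) is W)
n=6: W (go to 2, an L position)
n=7: L (sole option 6(W) is W)
n=8: W (go to 7, an L position)
n=9: L (options 3(W), 6(W), 8(W) are all W)
n=10: W (go to 5, an L position)
n=11: L (sole option 10(W) is W)
n=12: W (go to 9, an L position)
n=13: L (sole option 12(W) is W)
n=14: W (go to 7, an L position)
n=15: W (go to 5, an L position)
n=16: L (options 8(W), 12(W), 14(W), 15(W) are all W)
n=17: W (go to 16, an L position)
n=18: W (go to 9, an L position)
n=19: L (sole option 18(W) is W)
Every move from 19 reaches a W position, so the mover loses.

The second player wins.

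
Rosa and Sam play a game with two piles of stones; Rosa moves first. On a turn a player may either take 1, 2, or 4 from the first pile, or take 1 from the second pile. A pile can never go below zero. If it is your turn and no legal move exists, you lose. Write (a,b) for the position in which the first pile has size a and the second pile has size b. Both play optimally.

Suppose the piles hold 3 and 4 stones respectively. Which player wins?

Sam wins.

Work bottom-up. With no move the player to move loses. Otherwise the position is W if at least one move leads to an L position for the opponent, and L if every move leads to a W.
No move ever increases a pile, so every position that can arise here has a ≤ 3 and b ≤ 4; it is enough to label the cells with 0 ≤ a ≤ 3 and 0 ≤ b ≤ 4.
Every move lowers a or b (never raises either), so fill the grid row by row in increasing a, and left to right within a row: each cell's successors are then already labelled.
      b=0  b=1  b=2  b=3  b=4
a=0:    L    W    L    W    L
a=1:    W    L    W    L    W
a=2:    W    W    W    W    W
a=3:    L    W    L    W    L
Cells with no legal move (terminal, hence L): (0,0).
The remaining L cells, each justified by listing all of its moves:
(0,2): L (sole option (0,1)(W) is W)
(0,4): L (sole option (0,3)(W) is W)
(1,1): L (options (0,1)(W), (1,0)(W) are all W)
(1,3): L (options (0,3)(W), (1,2)(W) are all W)
(3,0): L (options (2,0)(W), (1,0)(W) are all W)
(3,2): L (options (2,2)(W), (1,2)(W), (3,1)(W) are all W)
(3,4): L (options (2,4)(W), (1,4)(W), (3,3)(W) are all W)
Every other cell has at least one move into one of the L cells above, so it is W.
The starting position (3,4) is L: whatever Rosa does, the opponent receives a W position.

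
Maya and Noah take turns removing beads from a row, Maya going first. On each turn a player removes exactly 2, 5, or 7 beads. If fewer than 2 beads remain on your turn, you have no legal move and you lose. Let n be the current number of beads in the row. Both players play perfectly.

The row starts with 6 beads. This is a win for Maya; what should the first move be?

Work bottom-up. With no move the player to move loses. Otherwise the position is W if at least one move leads to an L position for the opponent, and L if every move leads to a W.
n=0: no move → L
n=1: no move → L
n=2: can move to 0, which is L ⇒ W
n=3: can move to 1, which is L ⇒ W
n=4: the only move is to 2(W), a W ⇒ L
n=5: can move to 0, which is L ⇒ W
n=6: can move to 4, which is L ⇒ W
From 6, the L positions reachable in one move are: 4, 1. Any move reaching one of these is winning.

Remove 2, leaving 4.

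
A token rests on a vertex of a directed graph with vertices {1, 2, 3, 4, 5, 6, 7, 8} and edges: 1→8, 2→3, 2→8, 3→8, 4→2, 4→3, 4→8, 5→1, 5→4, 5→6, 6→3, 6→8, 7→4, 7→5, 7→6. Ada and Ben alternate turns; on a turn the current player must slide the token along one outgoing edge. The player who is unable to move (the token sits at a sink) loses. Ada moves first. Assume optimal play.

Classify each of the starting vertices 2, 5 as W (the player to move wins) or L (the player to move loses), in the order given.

Label each position W (a win for the player to move) or L (a loss). A position with no legal move is L; any other position is W exactly when some move reaches an L, and L when every move reaches a W.
Every edge goes from a vertex to one that appears earlier in the order 8, 3, 2, 4, 6, 1, 5, 7, so processing vertices in that order labels each vertex after all of its successors.
8: no outgoing edge → L
3: reaches L-position 8 → W
2: reaches L-position 8 → W
4: reaches L-position 8 → W
6: reaches L-position 8 → W
1: reaches L-position 8 → W
5: only reaches 1(W), 6(W), 4(W), all W → L
7: reaches L-position 5 → W

2: W, 5: L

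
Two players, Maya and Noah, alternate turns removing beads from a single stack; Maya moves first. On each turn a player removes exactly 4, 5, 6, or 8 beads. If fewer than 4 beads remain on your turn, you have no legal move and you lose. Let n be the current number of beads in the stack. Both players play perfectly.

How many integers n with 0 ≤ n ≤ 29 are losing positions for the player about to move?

12

Use the standard recursion: the mover loses at a terminal position; elsewhere, the mover wins exactly when some move hands the opponent an L position.
n=0: no move → L
n=1: no move → L
n=2: no move → L
n=3: no move → L
n=4: →0(L), so W
n=5: →1(L), so W
n=6: →2(L), so W
n=7: →3(L), so W
n=8: →3(L), so W
n=9: →3(L), so W
n=10: →2(L), so W
n=11: →3(L), so W
n=12: →8(W), 7(W), 6(W), 4(W) — all W, so L
n=13: →9(W), 8(W), 7(W), 5(W) — all W, so L
n=14: →10(W), 9(W), 8(W), 6(W) — all W, so L
n=15: →11(W), 10(W), 9(W), 7(W) — all W, so L
n=16: →12(L), so W
n=17: →13(L), so W
n=18: →14(L), so W
n=19: →15(L), so W
n=20: →15(L), so W
n=21: →15(L), so W
n=22: →14(L), so W
n=23: →15(L), so W
n=24: →20(W), 19(W), 18(W), 16(W) — all W, so L
n=25: →21(W), 20(W), 19(W), 17(W) — all W, so L
n=26: →22(W), 21(W), 20(W), 18(W) — all W, so L
n=27: →23(W), 22(W), 21(W), 19(W) — all W, so L
n=28: →24(L), so W
n=29: →25(L), so W
L entries with 0 ≤ n ≤ 29: n = 0, 1, 2, 3, 12, 13, 14, 15, 24, 25, 26, 27; that makes 12.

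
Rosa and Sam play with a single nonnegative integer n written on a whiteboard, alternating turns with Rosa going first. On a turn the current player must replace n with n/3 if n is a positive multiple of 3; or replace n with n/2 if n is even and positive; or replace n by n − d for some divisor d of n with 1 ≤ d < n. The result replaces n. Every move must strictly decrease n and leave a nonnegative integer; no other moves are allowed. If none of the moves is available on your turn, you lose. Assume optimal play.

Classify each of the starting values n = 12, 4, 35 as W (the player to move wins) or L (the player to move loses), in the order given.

Work bottom-up. With no move the player to move loses. Otherwise the position is W if at least one move leads to an L position for the opponent, and L if every move leads to a W.
n=0: no move → L
n=1: no move → L
n=2: W (go to 1, an L position)
n=3: W (go to 1, an L position)
n=4: L (options 2(W), 3(W) are all W)
n=5: W (go to 4, an L position)
n=6: W (go to 4, an L position)
n=7: L (sole option 6(W) is W)
n=8: W (go to 4, an L position)
n=9: L (options 3(W), 6(W), 8(W) are all W)
n=10: W (go to 9, an L position)
n=11: L (sole option 10(W) is W)
n=12: W (go to 4, an L position)
n=13: L (sole option 12(W) is W)
n=14: W (go to 7, an L position)
n=15: L (options 5(W), 10(W), 12(W), 14(W) are all W)
n=16: W (go to 15, an L position)
n=17: L (sole option 16(W) is W)
n=18: W (go to 9, an L position)
n=19: L (sole option 18(W) is W)
n=20: W (go to 15, an L position)
n=21: W (go to 7, an L position)
n=22: W (go to 11, an L position)
n=23: L (sole option 22(W) is W)
n=24: W (go to 23, an L position)
n=25: L (options 20(W), 24(W) are all W)
n=26: W (go to 13, an L position)
n=27: W (go to 9, an L position)
n=28: L (options 14(W), 21(W), 24(W), 26(W), 27(W) are all W)
n=29: W (go to 28, an L position)
n=30: W (go to 15, an L position)
n=31: L (sole option 30(W) is W)
n=32: W (go to 28, an L position)
n=33: W (go to 11, an L position)
n=34: W (go to 17, an L position)
n=35: W (go to 28, an L position)

12: W, 4: L, 35: W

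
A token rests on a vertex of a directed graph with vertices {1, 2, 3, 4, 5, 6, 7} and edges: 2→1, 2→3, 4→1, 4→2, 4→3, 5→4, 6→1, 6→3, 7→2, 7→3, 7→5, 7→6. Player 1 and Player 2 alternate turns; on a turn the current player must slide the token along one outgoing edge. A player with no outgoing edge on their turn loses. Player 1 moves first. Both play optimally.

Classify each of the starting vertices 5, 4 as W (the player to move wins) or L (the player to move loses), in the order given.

5: L, 4: W

Use the standard recursion: the mover loses at a terminal position; elsewhere, the mover wins exactly when some move hands the opponent an L position.
Every edge goes from a vertex to one that appears earlier in the order 3, 1, 6, 2, 4, 5, 7, so processing vertices in that order labels each vertex after all of its successors.
3: no outgoing edge → L
1: no outgoing edge → L
6: W (go to 1, an L position)
2: W (go to 1, an L position)
4: W (go to 1, an L position)
5: L (sole option 4(W) is W)
7: W (go to 5, an L position)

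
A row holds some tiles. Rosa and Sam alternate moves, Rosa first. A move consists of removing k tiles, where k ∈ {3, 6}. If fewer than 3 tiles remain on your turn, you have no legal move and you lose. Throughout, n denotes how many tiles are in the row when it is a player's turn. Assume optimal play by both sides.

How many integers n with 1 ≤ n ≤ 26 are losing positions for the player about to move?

8

Build the W/L table. Terminal = L. A non-terminal position is W if it has a move to some L; otherwise it is L.
n=0: no move → L
n=1: no move → L
n=2: no move → L
n=3: can move to 0, which is L ⇒ W
n=4: can move to 1, which is L ⇒ W
n=5: can move to 2, which is L ⇒ W
n=6: can move to 0, which is L ⇒ W
n=7: can move to 1, which is L ⇒ W
n=8: can move to 2, which is L ⇒ W
n=9: moves to 6(W), 3(W); every one is W ⇒ L
n=10: moves to 7(W), 4(W); every one is W ⇒ L
n=11: moves to 8(W), 5(W); every one is W ⇒ L
n=12: can move to 9, which is L ⇒ W
n=13: can move to 10, which is L ⇒ W
n=14: can move to 11, which is L ⇒ W
n=15: can move to 9, which is L ⇒ W
n=16: can move to 10, which is L ⇒ W
n=17: can move to 11, which is L ⇒ W
n=18: moves to 15(W), 12(W); every one is W ⇒ L
n=19: moves to 16(W), 13(W); every one is W ⇒ L
n=20: moves to 17(W), 14(W); every one is W ⇒ L
n=21: can move to 18, which is L ⇒ W
n=22: can move to 19, which is L ⇒ W
n=23: can move to 20, which is L ⇒ W
n=24: can move to 18, which is L ⇒ W
n=25: can move to 19, which is L ⇒ W
n=26: can move to 20, which is L ⇒ W
L entries with 1 ≤ n ≤ 26 (n=0 is outside the asked range and is not counted): n = 1, 2, 9, 10, 11, 18, 19, 20; that makes 8.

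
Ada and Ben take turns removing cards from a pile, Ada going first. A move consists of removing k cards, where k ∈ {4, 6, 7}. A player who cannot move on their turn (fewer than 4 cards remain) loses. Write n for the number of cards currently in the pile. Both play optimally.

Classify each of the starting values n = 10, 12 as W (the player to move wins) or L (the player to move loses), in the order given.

10: W, 12: L

Classify positions by backward induction: terminal positions (no move available) are L. From any other position, the mover wins iff some move reaches an L.
n=0: no move → L
n=1: no move → L
n=2: no move → L
n=3: no move → L
n=4: can move to 0, which is L ⇒ W
n=5: can move to 1, which is L ⇒ W
n=6: can move to 2, which is L ⇒ W
n=7: can move to 3, which is L ⇒ W
n=8: can move to 2, which is L ⇒ W
n=9: can move to 3, which is L ⇒ W
n=10: can move to 3, which is L ⇒ W
n=11: moves to 7(W), 5(W), 4(W); every one is W ⇒ L
n=12: moves to 8(W), 6(W), 5(W); every one is W ⇒ L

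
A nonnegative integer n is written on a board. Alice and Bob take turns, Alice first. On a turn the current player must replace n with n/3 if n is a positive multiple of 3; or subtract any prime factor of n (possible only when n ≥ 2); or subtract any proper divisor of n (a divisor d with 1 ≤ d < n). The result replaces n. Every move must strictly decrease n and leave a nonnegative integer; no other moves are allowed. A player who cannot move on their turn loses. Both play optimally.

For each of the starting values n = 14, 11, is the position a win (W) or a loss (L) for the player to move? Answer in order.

14: L, 11: W

Compute win/loss labels from the base case upward. A position with no move is L. Any other position is W if it can reach an L in one move, else L.
n=0: no move → L
n=1: no move → L
n=2: can move to 0, which is L ⇒ W
n=3: can move to 0, which is L ⇒ W
n=4: moves to 2(W), 3(W); every one is W ⇒ L
n=5: can move to 0, which is L ⇒ W
n=6: can move to 4, which is L ⇒ W
n=7: can move to 0, which is L ⇒ W
n=8: can move to 4, which is L ⇒ W
n=9: moves to 3(W), 6(W), 8(W); every one is W ⇒ L
n=10: can move to 9, which is L ⇒ W
n=11: can move to 0, which is L ⇒ W
n=12: can move to 4, which is L ⇒ W
n=13: can move to 0, which is L ⇒ W
n=14: moves to 7(W), 12(W), 13(W); every one is W ⇒ L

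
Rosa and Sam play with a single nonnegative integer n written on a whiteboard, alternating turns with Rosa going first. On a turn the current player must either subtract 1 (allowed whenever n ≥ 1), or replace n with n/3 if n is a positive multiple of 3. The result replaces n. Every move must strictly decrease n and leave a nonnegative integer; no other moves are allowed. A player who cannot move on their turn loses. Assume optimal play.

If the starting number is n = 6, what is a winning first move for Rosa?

Move to 2.

Build the W/L table. Terminal = L. A non-terminal position is W if it has a move to some L; otherwise it is L.
n=0: no move → L
n=1: can move to 0, which is L ⇒ W
n=2: the only move is to 1(W), a W ⇒ L
n=3: can move to 2, which is L ⇒ W
n=4: the only move is to 3(W), a W ⇒ L
n=5: can move to 4, which is L ⇒ W
n=6: can move to 2, which is L ⇒ W
From 6, the L positions reachable in one move are: 2.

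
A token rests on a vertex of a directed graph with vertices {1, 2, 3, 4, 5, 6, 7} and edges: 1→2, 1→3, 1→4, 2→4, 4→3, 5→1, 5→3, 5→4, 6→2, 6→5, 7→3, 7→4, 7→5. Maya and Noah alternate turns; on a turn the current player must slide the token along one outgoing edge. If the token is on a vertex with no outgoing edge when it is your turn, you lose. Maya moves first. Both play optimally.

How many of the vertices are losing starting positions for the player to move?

2

Compute win/loss labels from the base case upward. A position with no move is L. Any other position is W if it can reach an L in one move, else L.
Every edge goes from a vertex to one that appears earlier in the order 3, 4, 2, 1, 5, 7, 6, so processing vertices in that order labels each vertex after all of its successors.
3: no outgoing edge → L
4: W (go to 3, an L position)
2: L (sole option 4(W) is W)
1: W (go to 2, an L position)
5: W (go to 3, an L position)
7: W (go to 3, an L position)
6: W (go to 2, an L position)
The L vertices are 2, 3; that is 2 in all.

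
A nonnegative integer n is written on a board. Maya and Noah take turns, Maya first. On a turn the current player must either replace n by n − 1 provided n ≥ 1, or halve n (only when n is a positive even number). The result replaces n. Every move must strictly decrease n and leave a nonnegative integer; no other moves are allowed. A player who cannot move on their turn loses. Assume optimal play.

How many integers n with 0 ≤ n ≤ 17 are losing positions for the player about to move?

Compute win/loss labels from the base case upward. A position with no move is L. Any other position is W if it can reach an L in one move, else L.
n=0: no move → L
n=1: W (go to 0, an L position)
n=2: L (sole option 1(W) is W)
n=3: W (go to 2, an L position)
n=4: W (go to 2, an L position)
n=5: L (sole option 4(W) is W)
n=6: W (go to 5, an L position)
n=7: L (sole option 6(W) is W)
n=8: W (go to 7, an L position)
n=9: L (sole option 8(W) is W)
n=10: W (go to 5, an L position)
n=11: L (sole option 10(W) is W)
n=12: W (go to 11, an L position)
n=13: L (sole option 12(W) is W)
n=14: W (go to 7, an L position)
n=15: L (sole option 14(W) is W)
n=16: W (go to 15, an L position)
n=17: L (sole option 16(W) is W)
L entries with 0 ≤ n ≤ 17: n = 0, 2, 5, 7, 9, 11, 13, 15, 17; that makes 9.

9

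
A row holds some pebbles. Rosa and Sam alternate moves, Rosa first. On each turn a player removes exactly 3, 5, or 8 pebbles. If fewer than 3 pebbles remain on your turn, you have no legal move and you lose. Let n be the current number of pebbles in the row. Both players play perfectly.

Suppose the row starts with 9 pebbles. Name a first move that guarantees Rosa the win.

Use the standard recursion: the mover loses at a terminal position; elsewhere, the mover wins exactly when some move hands the opponent an L position.
n=0: no move → L
n=1: no move → L
n=2: no move → L
n=3: W (go to 0, an L position)
n=4: W (go to 1, an L position)
n=5: W (go to 2, an L position)
n=6: W (go to 1, an L position)
n=7: W (go to 2, an L position)
n=8: W (go to 0, an L position)
n=9: W (go to 1, an L position)
From 9, the L positions reachable in one move are: 1.

Remove 8, leaving 1.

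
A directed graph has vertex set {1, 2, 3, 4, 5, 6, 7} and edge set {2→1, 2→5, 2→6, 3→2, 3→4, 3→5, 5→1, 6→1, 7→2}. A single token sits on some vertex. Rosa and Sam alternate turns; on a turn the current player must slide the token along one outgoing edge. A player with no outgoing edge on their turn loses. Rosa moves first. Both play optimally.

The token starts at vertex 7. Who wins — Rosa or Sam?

Sam wins.

Label each position W (a win for the player to move) or L (a loss). A position with no legal move is L; any other position is W exactly when some move reaches an L, and L when every move reaches a W.
Every edge goes from a vertex to one that appears earlier in the order 4, 1, 6, 5, 2, 3, 7, so processing vertices in that order labels each vertex after all of its successors.
4: no outgoing edge → L
1: no outgoing edge → L
6: can move to 1, which is L ⇒ W
5: can move to 1, which is L ⇒ W
2: can move to 1, which is L ⇒ W
3: can move to 4, which is L ⇒ W
7: the only move is to 2(W), a W ⇒ L
Every move from 7 reaches a W position, so the mover loses.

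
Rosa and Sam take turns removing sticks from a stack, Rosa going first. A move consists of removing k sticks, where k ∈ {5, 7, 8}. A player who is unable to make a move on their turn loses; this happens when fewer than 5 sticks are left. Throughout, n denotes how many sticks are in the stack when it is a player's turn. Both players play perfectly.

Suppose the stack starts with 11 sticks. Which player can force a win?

Rosa wins.

Classify positions by backward induction: terminal positions (no move available) are L. From any other position, the mover wins iff some move reaches an L.
n=0: no move → L
n=1: no move → L
n=2: no move → L
n=3: no move → L
n=4: no move → L
n=5: →0(L), so W
n=6: →1(L), so W
n=7: →2(L), so W
n=8: →3(L), so W
n=9: →4(L), so W
n=10: →3(L), so W
n=11: →4(L), so W
From 11 Rosa can remove 7, leaving 4, reaching an L position.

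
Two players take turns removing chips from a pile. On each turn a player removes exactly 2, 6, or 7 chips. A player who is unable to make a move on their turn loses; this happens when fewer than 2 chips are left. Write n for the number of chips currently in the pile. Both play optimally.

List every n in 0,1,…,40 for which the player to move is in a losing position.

0, 1, 4, 5, 9, 13, 14, 17, 18, 22, 26, 27, 30, 31, 35, 39, 40

Positions with no move are L. A position that does have a move is losing for the player to move precisely when every available move leads to a winning position for the opponent. Fill in the labels:
n=0: no move → L
n=1: no move → L
n=2: W (go to 0, an L position)
n=3: W (go to 1, an L position)
n=4: L (sole option 2(W) is W)
n=5: L (sole option 3(W) is W)
n=6: W (go to 4, an L position)
n=7: W (go to 5, an L position)
n=8: W (go to 1, an L position)
n=9: L (options 7(W), 3(W), 2(W) are all W)
n=10: W (go to 4, an L position)
n=11: W (go to 9, an L position)
n=12: W (go to 5, an L position)
n=13: L (options 11(W), 7(W), 6(W) are all W)
n=14: L (options 12(W), 8(W), 7(W) are all W)
n=15: W (go to 13, an L position)
n=16: W (go to 14, an L position)
n=17: L (options 15(W), 11(W), 10(W) are all W)
n=18: L (options 16(W), 12(W), 11(W) are all W)
n=19: W (go to 17, an L position)
n=20: W (go to 18, an L position)
n=21: W (go to 14, an L position)
n=22: L (options 20(W), 16(W), 15(W) are all W)
n=23: W (go to 17, an L position)
n=24: W (go to 22, an L position)
n=25: W (go to 18, an L position)
n=26: L (options 24(W), 20(W), 19(W) are all W)
n=27: L (options 25(W), 21(W), 20(W) are all W)
n=28: W (go to 26, an L position)
n=29: W (go to 27, an L position)
n=30: L (options 28(W), 24(W), 23(W) are all W)
n=31: L (options 29(W), 25(W), 24(W) are all W)
n=32: W (go to 30, an L position)
n=33: W (go to 31, an L position)
n=34: W (go to 27, an L position)
n=35: L (options 33(W), 29(W), 28(W) are all W)
n=36: W (go to 30, an L position)
n=37: W (go to 35, an L position)
n=38: W (go to 31, an L position)
n=39: L (options 37(W), 33(W), 32(W) are all W)
n=40: L (options 38(W), 34(W), 33(W) are all W)
Reading off the rows marked L gives the requested list; there are 17 such values of n.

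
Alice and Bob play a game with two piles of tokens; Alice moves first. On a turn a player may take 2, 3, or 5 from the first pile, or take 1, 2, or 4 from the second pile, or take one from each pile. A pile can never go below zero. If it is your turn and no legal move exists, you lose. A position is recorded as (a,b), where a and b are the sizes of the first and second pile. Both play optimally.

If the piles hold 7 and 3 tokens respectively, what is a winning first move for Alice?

Classify positions by backward induction: terminal positions (no move available) are L. From any other position, the mover wins iff some move reaches an L.
No move ever increases a pile, so every position that can arise here has a ≤ 7 and b ≤ 3; it is enough to label the cells with 0 ≤ a ≤ 7 and 0 ≤ b ≤ 3.
Every move lowers a or b (never raises either), so fill the grid row by row in increasing a, and left to right within a row: each cell's successors are then already labelled.
      b=0  b=1  b=2  b=3
a=0:    L    W    W    L
a=1:    L    W    W    L
a=2:    W    W    L    W
a=3:    W    L    W    W
a=4:    W    L    W    W
a=5:    W    W    W    W
a=6:    W    W    L    W
a=7:    L    W    W    W
Cells with no legal move (terminal, hence L): (0,0), (1,0).
The remaining L cells, each justified by listing all of its moves:
(0,3): only reaches (0,2)(W), (0,1)(W), all W → L
(1,3): only reaches (1,2)(W), (1,1)(W), (0,2)(W), all W → L
(2,2): only reaches (0,2)(W), (2,1)(W), (2,0)(W), (1,1)(W), all W → L
(3,1): only reaches (1,1)(W), (0,1)(W), (3,0)(W), (2,0)(W), all W → L
(4,1): only reaches (2,1)(W), (1,1)(W), (4,0)(W), (3,0)(W), all W → L
(6,2): only reaches (4,2)(W), (3,2)(W), (1,2)(W), (6,1)(W), (6,0)(W), (5,1)(W), all W → L
(7,0): only reaches (5,0)(W), (4,0)(W), (2,0)(W), all W → L
Every other cell has at least one move into one of the L cells above, so it is W.
From (7,3), the L positions reachable in one move are: (6,2).

Move to (6,2).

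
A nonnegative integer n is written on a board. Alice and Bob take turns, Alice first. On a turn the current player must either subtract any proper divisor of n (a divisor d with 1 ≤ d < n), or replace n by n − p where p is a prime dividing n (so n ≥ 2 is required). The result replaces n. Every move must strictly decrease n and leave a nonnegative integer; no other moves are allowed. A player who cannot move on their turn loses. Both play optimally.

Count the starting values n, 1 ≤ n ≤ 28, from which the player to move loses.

Positions with no move are L. A position that does have a move is losing for the player to move precisely when every available move leads to a winning position for the opponent. Fill in the labels:
n=0: no move → L
n=1: no move → L
n=2: reaches L-position 0 → W
n=3: reaches L-position 0 → W
n=4: only reaches 2(W), 3(W), all W → L
n=5: reaches L-position 0 → W
n=6: reaches L-position 4 → W
n=7: reaches L-position 0 → W
n=8: reaches L-position 4 → W
n=9: only reaches 6(W), 8(W), all W → L
n=10: reaches L-position 9 → W
n=11: reaches L-position 0 → W
n=12: reaches L-position 9 → W
n=13: reaches L-position 0 → W
n=14: only reaches 7(W), 12(W), 13(W), all W → L
n=15: reaches L-position 14 → W
n=16: reaches L-position 14 → W
n=17: reaches L-position 0 → W
n=18: reaches L-position 9 → W
n=19: reaches L-position 0 → W
n=20: only reaches 10(W), 15(W), 16(W), 18(W), 19(W), all W → L
n=21: reaches L-position 14 → W
n=22: reaches L-position 20 → W
n=23: reaches L-position 0 → W
n=24: reaches L-position 20 → W
n=25: reaches L-position 20 → W
n=26: only reaches 13(W), 24(W), 25(W), all W → L
n=27: reaches L-position 26 → W
n=28: reaches L-position 14 → W
L entries with 1 ≤ n ≤ 28 (n=0 is outside the asked range and is not counted): n = 1, 4, 9, 14, 20, 26; that makes 6.

6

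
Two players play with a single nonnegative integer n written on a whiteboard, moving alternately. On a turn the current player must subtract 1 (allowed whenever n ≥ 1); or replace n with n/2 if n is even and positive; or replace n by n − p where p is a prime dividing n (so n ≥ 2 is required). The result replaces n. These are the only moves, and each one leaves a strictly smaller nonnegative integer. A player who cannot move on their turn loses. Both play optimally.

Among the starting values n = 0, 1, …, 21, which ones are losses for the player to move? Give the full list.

0, 4, 9, 14, 20

Work bottom-up. With no move the player to move loses. Otherwise the position is W if at least one move leads to an L position for the opponent, and L if every move leads to a W.
n=0: no move → L
n=1: reaches L-position 0 → W
n=2: reaches L-position 0 → W
n=3: reaches L-position 0 → W
n=4: only reaches 2(W), 3(W), all W → L
n=5: reaches L-position 0 → W
n=6: reaches L-position 4 → W
n=7: reaches L-position 0 → W
n=8: reaches L-position 4 → W
n=9: only reaches 6(W), 8(W), all W → L
n=10: reaches L-position 9 → W
n=11: reaches L-position 0 → W
n=12: reaches L-position 9 → W
n=13: reaches L-position 0 → W
n=14: only reaches 7(W), 12(W), 13(W), all W → L
n=15: reaches L-position 14 → W
n=16: reaches L-position 14 → W
n=17: reaches L-position 0 → W
n=18: reaches L-position 9 → W
n=19: reaches L-position 0 → W
n=20: only reaches 10(W), 15(W), 18(W), 19(W), all W → L
n=21: reaches L-position 14 → W
Reading off the rows marked L gives the requested list; there are 5 such values of n.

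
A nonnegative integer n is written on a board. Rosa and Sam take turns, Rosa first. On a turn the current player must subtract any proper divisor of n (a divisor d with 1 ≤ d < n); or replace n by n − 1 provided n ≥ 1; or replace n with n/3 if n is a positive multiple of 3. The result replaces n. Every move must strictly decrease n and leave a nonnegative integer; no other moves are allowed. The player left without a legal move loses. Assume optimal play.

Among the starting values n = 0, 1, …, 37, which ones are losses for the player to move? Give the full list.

Use the standard recursion: the mover loses at a terminal position; elsewhere, the mover wins exactly when some move hands the opponent an L position.
n=0: no move → L
n=1: →0(L), so W
n=2: →1(W) only, which is W, so L
n=3: →2(L), so W
n=4: →2(L), so W
n=5: →4(W) only, which is W, so L
n=6: →2(L), so W
n=7: →6(W) only, which is W, so L
n=8: →7(L), so W
n=9: →3(W), 6(W), 8(W) — all W, so L
n=10: →5(L), so W
n=11: →10(W) only, which is W, so L
n=12: →9(L), so W
n=13: →12(W) only, which is W, so L
n=14: →7(L), so W
n=15: →5(L), so W
n=16: →8(W), 12(W), 14(W), 15(W) — all W, so L
n=17: →16(L), so W
n=18: →9(L), so W
n=19: →18(W) only, which is W, so L
n=20: →16(L), so W
n=21: →7(L), so W
n=22: →11(L), so W
n=23: →22(W) only, which is W, so L
n=24: →16(L), so W
n=25: →20(W), 24(W) — all W, so L
n=26: →13(L), so W
n=27: →9(L), so W
n=28: →14(W), 21(W), 24(W), 26(W), 27(W) — all W, so L
n=29: →28(L), so W
n=30: →25(L), so W
n=31: →30(W) only, which is W, so L
n=32: →16(L), so W
n=33: →11(L), so W
n=34: →17(W), 32(W), 33(W) — all W, so L
n=35: →28(L), so W
n=36: →34(L), so W
n=37: →36(W) only, which is W, so L
The losing starting values of n are exactly the entries labelled L in this table (15 of them).

0, 2, 5, 7, 9, 11, 13, 16, 19, 23, 25, 28, 31, 34, 37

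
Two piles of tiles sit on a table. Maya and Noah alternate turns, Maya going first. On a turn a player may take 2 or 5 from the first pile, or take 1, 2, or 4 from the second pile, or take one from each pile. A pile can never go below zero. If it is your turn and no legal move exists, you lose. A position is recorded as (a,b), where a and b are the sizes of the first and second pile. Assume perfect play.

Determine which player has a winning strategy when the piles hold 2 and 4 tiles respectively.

Classify positions by backward induction: terminal positions (no move available) are L. From any other position, the mover wins iff some move reaches an L.
No move ever increases a pile, so every position that can arise here has a ≤ 2 and b ≤ 4; it is enough to label the cells with 0 ≤ a ≤ 2 and 0 ≤ b ≤ 4.
Every move lowers a or b (never raises either), so fill the grid row by row in increasing a, and left to right within a row: each cell's successors are then already labelled.
      b=0  b=1  b=2  b=3  b=4
a=0:    L    W    W    L    W
a=1:    L    W    W    L    W
a=2:    W    W    L    W    W
Cells with no legal move (terminal, hence L): (0,0), (1,0).
The remaining L cells, each justified by listing all of its moves:
(0,3): →(0,2)(W), (0,1)(W) — all W, so L
(1,3): →(1,2)(W), (1,1)(W), (0,2)(W) — all W, so L
(2,2): →(0,2)(W), (2,1)(W), (2,0)(W), (1,1)(W) — all W, so L
Every other cell has at least one move into one of the L cells above, so it is W.
From (2,4) Maya can move to (2,2), reaching an L position.

Maya wins.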